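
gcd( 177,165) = 3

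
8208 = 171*48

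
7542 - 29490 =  - 21948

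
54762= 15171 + 39591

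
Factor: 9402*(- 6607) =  - 2^1*3^1*1567^1*6607^1 =- 62119014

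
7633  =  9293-1660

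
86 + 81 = 167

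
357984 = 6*59664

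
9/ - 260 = - 9/260 =- 0.03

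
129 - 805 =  - 676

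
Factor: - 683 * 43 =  - 43^1*683^1=- 29369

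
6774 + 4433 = 11207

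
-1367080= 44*( - 31070 )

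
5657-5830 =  - 173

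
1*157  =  157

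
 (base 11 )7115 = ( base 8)22356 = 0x24EE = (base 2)10010011101110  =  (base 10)9454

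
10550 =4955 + 5595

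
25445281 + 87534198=112979479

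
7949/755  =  7949/755 = 10.53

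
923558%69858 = 15404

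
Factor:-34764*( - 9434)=327963576 =2^3*3^1*53^1*89^1*2897^1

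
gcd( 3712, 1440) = 32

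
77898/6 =12983  =  12983.00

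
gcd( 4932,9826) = 2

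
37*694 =25678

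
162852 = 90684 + 72168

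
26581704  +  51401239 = 77982943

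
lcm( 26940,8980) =26940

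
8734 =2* 4367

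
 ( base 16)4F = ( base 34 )2B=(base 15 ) 54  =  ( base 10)79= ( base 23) 3A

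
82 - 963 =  - 881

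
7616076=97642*78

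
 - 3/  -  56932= 3/56932=0.00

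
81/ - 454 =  - 81/454   =  -  0.18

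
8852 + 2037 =10889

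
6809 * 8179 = 55690811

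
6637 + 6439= 13076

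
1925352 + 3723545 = 5648897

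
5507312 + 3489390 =8996702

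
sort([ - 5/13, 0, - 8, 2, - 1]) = [ - 8, - 1, - 5/13, 0, 2 ]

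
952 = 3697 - 2745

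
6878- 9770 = -2892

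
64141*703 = 45091123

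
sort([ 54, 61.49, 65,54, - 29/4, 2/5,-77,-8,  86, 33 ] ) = [ - 77, - 8,-29/4,2/5,33, 54, 54,  61.49,65, 86 ] 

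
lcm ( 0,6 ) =0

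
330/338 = 165/169 = 0.98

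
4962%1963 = 1036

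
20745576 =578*35892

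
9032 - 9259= - 227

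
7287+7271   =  14558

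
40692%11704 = 5580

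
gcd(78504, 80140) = 4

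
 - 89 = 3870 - 3959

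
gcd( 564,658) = 94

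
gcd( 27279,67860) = 9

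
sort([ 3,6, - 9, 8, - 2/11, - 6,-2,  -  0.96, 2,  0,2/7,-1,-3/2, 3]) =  [ - 9, - 6, - 2, - 3/2,- 1,- 0.96, - 2/11, 0, 2/7, 2, 3, 3,6,8]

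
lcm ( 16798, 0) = 0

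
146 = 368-222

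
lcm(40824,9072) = 81648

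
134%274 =134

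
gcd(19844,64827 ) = 1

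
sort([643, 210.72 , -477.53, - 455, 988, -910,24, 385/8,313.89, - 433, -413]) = [  -  910, - 477.53, - 455, - 433,  -  413,24, 385/8, 210.72, 313.89,643,988 ] 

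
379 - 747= - 368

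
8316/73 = 113 + 67/73  =  113.92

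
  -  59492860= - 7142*8330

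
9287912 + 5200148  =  14488060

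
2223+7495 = 9718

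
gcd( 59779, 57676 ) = 1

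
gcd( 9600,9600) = 9600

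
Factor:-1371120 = -2^4* 3^1*5^1*29^1*197^1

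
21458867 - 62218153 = - 40759286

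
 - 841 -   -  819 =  - 22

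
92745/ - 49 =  - 92745/49 = - 1892.76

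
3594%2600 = 994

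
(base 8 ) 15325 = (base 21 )FC2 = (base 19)100a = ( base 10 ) 6869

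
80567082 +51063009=131630091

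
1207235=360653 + 846582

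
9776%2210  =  936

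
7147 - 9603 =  - 2456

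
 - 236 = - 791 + 555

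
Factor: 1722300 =2^2*3^1*5^2*5741^1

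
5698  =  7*814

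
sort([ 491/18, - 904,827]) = [-904, 491/18 , 827 ] 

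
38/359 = 38/359 = 0.11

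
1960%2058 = 1960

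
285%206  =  79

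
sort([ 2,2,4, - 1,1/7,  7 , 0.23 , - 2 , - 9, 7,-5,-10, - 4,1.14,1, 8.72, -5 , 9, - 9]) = [ - 10,-9,-9, - 5, - 5,-4, - 2,-1, 1/7, 0.23,1,1.14, 2,2,  4,7,7, 8.72,9]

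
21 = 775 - 754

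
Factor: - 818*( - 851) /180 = 348059/90 = 2^( - 1)*3^( - 2)*5^ ( -1 ) * 23^1*37^1*409^1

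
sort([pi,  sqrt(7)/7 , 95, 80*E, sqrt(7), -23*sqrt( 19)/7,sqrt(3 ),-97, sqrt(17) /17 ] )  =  [-97,- 23*sqrt(19) /7, sqrt(17) /17,sqrt ( 7 ) /7 , sqrt(3), sqrt(7 ) , pi , 95 , 80 * E ] 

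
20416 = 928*22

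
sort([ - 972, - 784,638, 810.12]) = [ - 972,-784,638,810.12 ]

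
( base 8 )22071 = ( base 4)2100321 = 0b10010000111001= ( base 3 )110201110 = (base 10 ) 9273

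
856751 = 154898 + 701853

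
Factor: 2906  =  2^1*1453^1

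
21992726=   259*84914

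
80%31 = 18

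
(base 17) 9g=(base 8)251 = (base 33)54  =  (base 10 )169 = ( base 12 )121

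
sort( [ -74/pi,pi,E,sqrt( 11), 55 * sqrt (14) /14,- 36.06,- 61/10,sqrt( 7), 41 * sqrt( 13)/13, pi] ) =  [ - 36.06, - 74/pi, - 61/10,sqrt(7), E,pi, pi, sqrt( 11 ),41*sqrt (13) /13 , 55 * sqrt(14)/14]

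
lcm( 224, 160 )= 1120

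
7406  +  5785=13191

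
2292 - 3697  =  -1405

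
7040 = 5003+2037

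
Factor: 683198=2^1*113^1 * 3023^1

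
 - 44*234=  - 10296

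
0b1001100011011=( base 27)6J4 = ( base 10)4891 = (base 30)5D1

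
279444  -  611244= - 331800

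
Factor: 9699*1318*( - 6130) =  - 78361518660= - 2^2 * 3^1*5^1*53^1*61^1*613^1*659^1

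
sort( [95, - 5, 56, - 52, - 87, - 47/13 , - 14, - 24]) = [ - 87, - 52 , - 24, - 14, - 5 ,-47/13,56, 95]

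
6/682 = 3/341   =  0.01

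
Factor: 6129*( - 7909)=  - 3^3*11^1*227^1*719^1 = - 48474261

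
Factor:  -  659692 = - 2^2*11^2*29^1 *47^1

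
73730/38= 1940+5/19= 1940.26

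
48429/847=48429/847 = 57.18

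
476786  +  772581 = 1249367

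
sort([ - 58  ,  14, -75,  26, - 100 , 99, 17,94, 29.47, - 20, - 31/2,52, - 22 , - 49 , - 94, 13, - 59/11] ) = [  -  100 ,-94, - 75, -58, - 49, - 22 , - 20, - 31/2,  -  59/11,13, 14,17, 26,29.47, 52,  94, 99]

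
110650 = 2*55325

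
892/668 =1 + 56/167 =1.34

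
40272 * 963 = 38781936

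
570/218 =2 + 67/109 = 2.61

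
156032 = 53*2944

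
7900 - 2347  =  5553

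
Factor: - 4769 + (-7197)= -2^1*31^1*193^1 = - 11966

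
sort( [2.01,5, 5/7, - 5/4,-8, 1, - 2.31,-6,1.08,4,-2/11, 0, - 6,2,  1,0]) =[ - 8, - 6, - 6,  -  2.31, - 5/4,-2/11,0,  0,5/7,  1, 1,1.08,2,2.01,4,5]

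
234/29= 8 + 2/29=8.07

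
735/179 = 4 + 19/179 = 4.11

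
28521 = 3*9507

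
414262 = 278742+135520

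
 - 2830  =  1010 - 3840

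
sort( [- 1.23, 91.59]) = [ - 1.23,91.59]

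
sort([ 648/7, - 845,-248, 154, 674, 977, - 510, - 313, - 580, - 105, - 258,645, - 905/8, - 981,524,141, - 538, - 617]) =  [  -  981,-845,-617 , - 580, - 538, - 510, - 313, - 258, - 248, - 905/8,-105,648/7,141,154, 524, 645,674,977]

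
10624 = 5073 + 5551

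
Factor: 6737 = 6737^1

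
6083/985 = 6083/985 = 6.18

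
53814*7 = 376698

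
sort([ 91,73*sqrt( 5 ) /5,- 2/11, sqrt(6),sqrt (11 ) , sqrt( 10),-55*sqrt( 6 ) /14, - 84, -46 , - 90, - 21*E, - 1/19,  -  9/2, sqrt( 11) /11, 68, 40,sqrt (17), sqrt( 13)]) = [-90, - 84, - 21*E, - 46, - 55 * sqrt ( 6 ) /14, - 9/2 , - 2/11,  -  1/19, sqrt( 11) /11, sqrt( 6),sqrt(10), sqrt( 11 ), sqrt( 13), sqrt( 17 ), 73 * sqrt(5 ) /5, 40, 68,91]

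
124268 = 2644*47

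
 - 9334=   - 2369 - 6965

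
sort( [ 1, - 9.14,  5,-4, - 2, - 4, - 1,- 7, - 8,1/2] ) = [  -  9.14, - 8, - 7, - 4 ,-4,  -  2,  -  1,1/2, 1,  5]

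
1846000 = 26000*71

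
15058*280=4216240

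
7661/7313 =1 + 348/7313 = 1.05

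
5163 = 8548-3385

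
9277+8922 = 18199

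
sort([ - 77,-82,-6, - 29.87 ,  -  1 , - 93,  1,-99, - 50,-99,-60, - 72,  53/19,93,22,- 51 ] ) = [ - 99, -99,  -  93, - 82, - 77,-72,  -  60,-51,-50 ,-29.87, - 6, - 1, 1,  53/19,22,93]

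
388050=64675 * 6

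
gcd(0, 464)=464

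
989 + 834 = 1823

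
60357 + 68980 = 129337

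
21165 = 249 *85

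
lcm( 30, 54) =270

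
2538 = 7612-5074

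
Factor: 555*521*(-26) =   -  2^1*3^1*5^1*13^1*37^1 *521^1 = - 7518030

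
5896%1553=1237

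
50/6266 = 25/3133 = 0.01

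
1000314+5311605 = 6311919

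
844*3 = 2532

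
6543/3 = 2181 = 2181.00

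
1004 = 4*251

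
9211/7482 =1 + 1729/7482=1.23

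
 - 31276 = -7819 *4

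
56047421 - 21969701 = 34077720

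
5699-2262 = 3437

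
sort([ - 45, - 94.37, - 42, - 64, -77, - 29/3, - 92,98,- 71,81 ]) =[ - 94.37, - 92, - 77 ,  -  71, - 64, - 45, - 42, - 29/3,81,98]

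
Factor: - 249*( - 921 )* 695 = 3^2* 5^1*83^1*139^1 * 307^1 = 159383655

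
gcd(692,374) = 2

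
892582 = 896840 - 4258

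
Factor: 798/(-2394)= - 3^( - 1 )= - 1/3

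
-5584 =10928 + -16512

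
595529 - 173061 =422468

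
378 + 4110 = 4488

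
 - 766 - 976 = - 1742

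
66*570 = 37620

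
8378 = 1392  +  6986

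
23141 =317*73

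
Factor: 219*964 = 211116 = 2^2*3^1 * 73^1*241^1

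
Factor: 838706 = 2^1*11^1*67^1*569^1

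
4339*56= 242984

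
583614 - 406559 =177055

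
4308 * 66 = 284328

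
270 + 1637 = 1907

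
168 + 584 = 752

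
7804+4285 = 12089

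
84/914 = 42/457 =0.09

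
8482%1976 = 578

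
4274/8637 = 4274/8637 = 0.49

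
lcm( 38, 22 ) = 418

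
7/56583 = 7/56583 = 0.00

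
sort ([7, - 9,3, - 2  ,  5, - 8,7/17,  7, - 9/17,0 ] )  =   [ - 9, - 8, - 2, - 9/17,0,7/17, 3,5,7,  7]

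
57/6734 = 57/6734 = 0.01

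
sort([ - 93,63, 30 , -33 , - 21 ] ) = [ - 93, - 33, - 21 , 30,  63]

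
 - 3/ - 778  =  3/778 = 0.00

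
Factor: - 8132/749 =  - 76/7 =-2^2  *  7^( - 1)*19^1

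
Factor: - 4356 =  - 2^2*3^2 * 11^2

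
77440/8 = 9680 = 9680.00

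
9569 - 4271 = 5298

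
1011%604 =407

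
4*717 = 2868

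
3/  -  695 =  - 3/695 = - 0.00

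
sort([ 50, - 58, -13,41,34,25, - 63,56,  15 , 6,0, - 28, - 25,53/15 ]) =[ - 63, - 58, - 28,-25,-13, 0, 53/15,6,15,25, 34,41, 50 , 56 ]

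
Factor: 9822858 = 2^1*3^1*587^1 *2789^1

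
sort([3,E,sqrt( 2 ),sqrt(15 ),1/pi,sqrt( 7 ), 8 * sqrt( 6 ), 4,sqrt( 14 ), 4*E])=[ 1/pi,sqrt(2 ),sqrt (7),  E,3, sqrt( 14 ),sqrt ( 15 ), 4, 4*E,8*sqrt ( 6 ) ] 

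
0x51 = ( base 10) 81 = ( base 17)4D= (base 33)2F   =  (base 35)2b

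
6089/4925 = 6089/4925= 1.24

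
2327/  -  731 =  - 4 + 597/731 = -3.18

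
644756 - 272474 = 372282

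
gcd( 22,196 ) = 2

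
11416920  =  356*32070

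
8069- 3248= 4821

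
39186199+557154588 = 596340787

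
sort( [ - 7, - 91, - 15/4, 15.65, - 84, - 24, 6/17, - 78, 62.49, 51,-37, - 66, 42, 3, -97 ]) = [ - 97, - 91,- 84, - 78, - 66,-37,- 24,-7 , - 15/4,6/17,3,  15.65, 42, 51, 62.49 ] 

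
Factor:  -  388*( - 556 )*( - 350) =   -  75504800 =-2^5*5^2*7^1*97^1*139^1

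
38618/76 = 19309/38 = 508.13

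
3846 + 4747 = 8593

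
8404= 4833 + 3571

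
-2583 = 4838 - 7421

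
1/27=1/27  =  0.04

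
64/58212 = 16/14553 = 0.00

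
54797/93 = 54797/93 = 589.22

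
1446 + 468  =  1914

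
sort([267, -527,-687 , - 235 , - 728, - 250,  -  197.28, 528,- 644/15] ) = [  -  728,  -  687 , - 527 ,-250, - 235,-197.28, - 644/15 , 267, 528]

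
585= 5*117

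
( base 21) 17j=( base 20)1a7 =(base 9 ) 744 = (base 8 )1137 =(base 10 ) 607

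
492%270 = 222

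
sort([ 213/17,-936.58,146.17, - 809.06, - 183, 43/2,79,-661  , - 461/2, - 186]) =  [-936.58,-809.06,-661,  -  461/2, -186,-183,213/17, 43/2, 79, 146.17]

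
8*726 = 5808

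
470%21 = 8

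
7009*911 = 6385199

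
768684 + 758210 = 1526894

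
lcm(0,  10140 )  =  0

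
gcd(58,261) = 29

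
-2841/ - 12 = 947/4=236.75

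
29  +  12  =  41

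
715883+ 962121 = 1678004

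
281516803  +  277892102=559408905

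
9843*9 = 88587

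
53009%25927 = 1155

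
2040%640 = 120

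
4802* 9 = 43218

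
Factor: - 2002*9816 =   -  19651632 = - 2^4 * 3^1*7^1 *11^1*13^1*409^1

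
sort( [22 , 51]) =[ 22, 51] 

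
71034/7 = 10147+ 5/7= 10147.71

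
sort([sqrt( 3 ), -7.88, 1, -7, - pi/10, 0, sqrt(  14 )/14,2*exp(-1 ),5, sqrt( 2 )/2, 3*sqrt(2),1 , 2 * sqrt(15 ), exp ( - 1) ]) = [ - 7.88,-7, - pi/10, 0, sqrt( 14 ) /14,exp(-1 ), sqrt(2)/2 , 2*exp(-1 ), 1,1,  sqrt(3), 3*sqrt(2 ), 5, 2*sqrt(15) ]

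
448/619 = 448/619 = 0.72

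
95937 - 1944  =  93993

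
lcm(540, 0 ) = 0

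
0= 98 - 98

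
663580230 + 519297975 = 1182878205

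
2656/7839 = 2656/7839 = 0.34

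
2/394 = 1/197 =0.01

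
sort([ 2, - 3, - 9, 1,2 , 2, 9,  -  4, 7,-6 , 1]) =[  -  9,-6, - 4,-3,1,1, 2,2, 2,7,  9 ]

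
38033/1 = 38033 = 38033.00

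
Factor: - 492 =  - 2^2*3^1*41^1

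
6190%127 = 94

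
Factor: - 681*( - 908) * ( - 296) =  - 183031008= - 2^5*3^1*37^1*227^2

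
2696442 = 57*47306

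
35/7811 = 35/7811 =0.00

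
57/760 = 3/40 =0.07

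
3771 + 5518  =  9289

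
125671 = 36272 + 89399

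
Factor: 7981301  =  61^1* 130841^1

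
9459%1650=1209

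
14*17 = 238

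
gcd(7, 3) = 1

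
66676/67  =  995 + 11/67  =  995.16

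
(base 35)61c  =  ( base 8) 16345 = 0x1CE5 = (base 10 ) 7397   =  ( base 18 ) 14EH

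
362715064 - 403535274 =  - 40820210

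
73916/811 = 73916/811 =91.14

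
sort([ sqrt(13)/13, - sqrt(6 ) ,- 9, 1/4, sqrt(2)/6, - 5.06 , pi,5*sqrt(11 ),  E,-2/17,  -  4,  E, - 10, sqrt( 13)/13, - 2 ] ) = [-10, - 9 ,-5.06, - 4, - sqrt(6 ), - 2, - 2/17, sqrt( 2)/6,1/4, sqrt(13 ) /13,sqrt( 13)/13,  E , E,pi, 5*sqrt( 11)]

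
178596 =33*5412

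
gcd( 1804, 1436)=4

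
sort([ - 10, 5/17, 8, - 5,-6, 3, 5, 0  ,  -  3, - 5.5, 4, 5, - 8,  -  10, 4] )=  [ - 10 , - 10, - 8,-6, - 5.5, - 5 , - 3, 0, 5/17,3,4, 4, 5, 5,8]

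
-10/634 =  - 5/317 = - 0.02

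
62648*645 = 40407960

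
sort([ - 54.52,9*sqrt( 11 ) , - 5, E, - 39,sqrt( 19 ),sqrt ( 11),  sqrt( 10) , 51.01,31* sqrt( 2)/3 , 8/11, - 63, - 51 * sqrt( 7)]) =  [ - 51*sqrt( 7), - 63,-54.52, - 39, - 5,8/11,E,sqrt(10),sqrt( 11),sqrt( 19 ),  31*sqrt( 2)/3, 9*sqrt( 11),51.01] 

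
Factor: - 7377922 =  - 2^1*89^1*181^1*229^1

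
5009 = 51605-46596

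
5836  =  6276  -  440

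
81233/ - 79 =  - 1029 + 58/79 = -  1028.27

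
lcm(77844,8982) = 233532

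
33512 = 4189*8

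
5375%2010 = 1355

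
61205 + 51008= 112213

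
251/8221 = 251/8221 = 0.03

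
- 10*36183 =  - 361830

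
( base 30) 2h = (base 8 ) 115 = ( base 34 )29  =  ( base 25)32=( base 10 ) 77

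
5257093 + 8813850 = 14070943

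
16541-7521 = 9020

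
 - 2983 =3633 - 6616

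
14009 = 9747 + 4262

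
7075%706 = 15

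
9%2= 1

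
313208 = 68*4606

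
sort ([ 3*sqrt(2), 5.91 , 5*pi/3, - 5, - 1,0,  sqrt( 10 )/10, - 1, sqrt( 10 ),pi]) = [ - 5, - 1, - 1, 0,sqrt(10 )/10 , pi, sqrt(10),3*sqrt( 2),5*pi/3,5.91]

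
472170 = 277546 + 194624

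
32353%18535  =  13818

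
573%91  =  27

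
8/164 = 2/41 = 0.05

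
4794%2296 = 202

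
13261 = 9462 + 3799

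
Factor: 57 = 3^1 *19^1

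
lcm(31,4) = 124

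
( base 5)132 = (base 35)17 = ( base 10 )42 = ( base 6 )110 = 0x2a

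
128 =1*128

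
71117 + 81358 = 152475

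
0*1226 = 0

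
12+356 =368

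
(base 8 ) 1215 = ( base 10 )653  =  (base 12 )465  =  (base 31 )L2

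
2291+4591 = 6882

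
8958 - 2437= 6521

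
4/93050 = 2/46525=   0.00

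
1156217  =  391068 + 765149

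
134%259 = 134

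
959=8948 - 7989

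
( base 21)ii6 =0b10000010000010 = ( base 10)8322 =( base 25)D7M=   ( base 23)fgj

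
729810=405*1802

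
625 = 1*625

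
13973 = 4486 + 9487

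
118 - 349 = -231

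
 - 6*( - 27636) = 165816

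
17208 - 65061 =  - 47853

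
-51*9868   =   - 503268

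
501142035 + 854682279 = 1355824314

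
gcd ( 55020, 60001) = 1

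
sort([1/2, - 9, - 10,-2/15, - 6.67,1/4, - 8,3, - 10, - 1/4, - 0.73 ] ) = [-10, - 10, - 9, - 8 ,  -  6.67, - 0.73, - 1/4,-2/15, 1/4, 1/2,3]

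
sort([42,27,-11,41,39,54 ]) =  [- 11,27, 39 , 41,42, 54]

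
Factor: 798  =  2^1*3^1*7^1*19^1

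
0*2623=0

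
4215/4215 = 1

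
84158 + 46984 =131142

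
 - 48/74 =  - 24/37 = - 0.65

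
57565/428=57565/428  =  134.50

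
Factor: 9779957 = 11^1*889087^1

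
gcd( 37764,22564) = 4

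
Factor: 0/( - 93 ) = 0 = 0^1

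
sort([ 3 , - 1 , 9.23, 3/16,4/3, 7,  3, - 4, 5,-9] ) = [ -9 ,-4,- 1, 3/16, 4/3,3,3, 5 , 7,9.23 ] 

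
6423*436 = 2800428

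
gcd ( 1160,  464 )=232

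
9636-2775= 6861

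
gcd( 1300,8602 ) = 2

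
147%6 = 3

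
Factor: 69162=2^1*3^1*11527^1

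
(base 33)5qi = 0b1100010110001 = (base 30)70l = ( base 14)2437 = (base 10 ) 6321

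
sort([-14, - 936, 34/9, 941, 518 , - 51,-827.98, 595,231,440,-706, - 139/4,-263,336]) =[-936, - 827.98, - 706 , - 263 , - 51, - 139/4 ,-14,  34/9, 231, 336, 440, 518 , 595 , 941]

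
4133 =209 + 3924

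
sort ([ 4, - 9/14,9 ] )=[ - 9/14,4 , 9]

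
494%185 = 124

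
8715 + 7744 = 16459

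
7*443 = 3101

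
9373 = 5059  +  4314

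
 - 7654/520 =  - 15 + 73/260 = -14.72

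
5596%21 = 10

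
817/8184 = 817/8184 = 0.10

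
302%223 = 79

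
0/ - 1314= 0/1 = - 0.00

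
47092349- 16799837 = 30292512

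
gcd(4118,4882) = 2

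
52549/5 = 52549/5 = 10509.80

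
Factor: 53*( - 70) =- 3710 =-2^1*5^1*7^1*53^1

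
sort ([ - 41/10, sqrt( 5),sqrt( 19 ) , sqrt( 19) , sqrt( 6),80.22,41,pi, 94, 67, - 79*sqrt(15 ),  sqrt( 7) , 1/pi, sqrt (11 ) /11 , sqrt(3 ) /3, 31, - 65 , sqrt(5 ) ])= [ - 79 * sqrt( 15), - 65,-41/10,  sqrt(11) /11,1/pi , sqrt( 3)/3,sqrt( 5 ),sqrt (5), sqrt (6), sqrt (7), pi, sqrt( 19 ),  sqrt (19 ), 31,41, 67 , 80.22,94] 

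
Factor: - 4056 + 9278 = 5222 = 2^1*7^1 * 373^1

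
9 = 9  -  0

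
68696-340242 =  - 271546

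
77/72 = 77/72 = 1.07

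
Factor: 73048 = 2^3*23^1*397^1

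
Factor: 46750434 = 2^1*3^1*7791739^1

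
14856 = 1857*8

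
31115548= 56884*547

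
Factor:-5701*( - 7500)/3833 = 2^2*3^1 *5^4*3833^(-1)*5701^1 = 42757500/3833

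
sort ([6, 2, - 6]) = [ - 6, 2,6 ]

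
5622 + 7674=13296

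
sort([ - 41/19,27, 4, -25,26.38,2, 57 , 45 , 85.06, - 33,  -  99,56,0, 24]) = [ -99, - 33, - 25,-41/19,0, 2  ,  4 , 24,26.38,27,45,56,57,85.06]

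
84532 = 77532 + 7000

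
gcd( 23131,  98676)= 1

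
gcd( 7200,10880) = 160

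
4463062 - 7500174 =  - 3037112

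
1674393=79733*21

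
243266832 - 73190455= 170076377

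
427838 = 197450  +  230388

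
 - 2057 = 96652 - 98709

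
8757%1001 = 749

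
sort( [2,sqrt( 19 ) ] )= [ 2, sqrt(19 ) ]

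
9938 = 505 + 9433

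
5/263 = 5/263 = 0.02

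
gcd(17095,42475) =5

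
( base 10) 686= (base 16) 2ae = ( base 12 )492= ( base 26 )10a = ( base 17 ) 266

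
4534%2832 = 1702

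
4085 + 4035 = 8120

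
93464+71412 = 164876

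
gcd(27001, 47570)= 67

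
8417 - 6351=2066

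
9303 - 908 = 8395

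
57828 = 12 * 4819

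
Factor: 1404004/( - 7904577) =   -  2^2*3^(-1)*7^1*41^1*1223^1*2634859^(-1)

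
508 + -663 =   -  155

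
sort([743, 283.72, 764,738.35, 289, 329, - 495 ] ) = [  -  495, 283.72,289,  329, 738.35, 743, 764]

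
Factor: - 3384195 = -3^1* 5^1*225613^1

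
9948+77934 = 87882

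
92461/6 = 92461/6 = 15410.17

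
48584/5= 9716 + 4/5 = 9716.80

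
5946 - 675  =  5271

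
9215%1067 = 679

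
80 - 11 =69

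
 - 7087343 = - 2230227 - 4857116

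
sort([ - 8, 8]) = [ - 8, 8]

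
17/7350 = 17/7350 = 0.00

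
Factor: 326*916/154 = 149308/77 = 2^2*7^ ( - 1)*11^( - 1 )*163^1*229^1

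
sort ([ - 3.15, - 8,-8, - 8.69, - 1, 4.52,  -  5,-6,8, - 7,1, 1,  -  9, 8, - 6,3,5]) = [-9,- 8.69,-8,-8, - 7, - 6, - 6, - 5,  -  3.15,  -  1,1, 1,3, 4.52, 5,8, 8 ]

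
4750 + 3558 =8308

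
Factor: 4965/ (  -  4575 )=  - 331/305 = - 5^( - 1 )*61^( -1 )*331^1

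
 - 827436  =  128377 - 955813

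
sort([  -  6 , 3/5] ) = [-6, 3/5]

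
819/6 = 273/2= 136.50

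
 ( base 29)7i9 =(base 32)68i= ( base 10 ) 6418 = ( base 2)1100100010010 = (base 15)1D7D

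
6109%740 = 189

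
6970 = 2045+4925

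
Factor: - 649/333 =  - 3^( -2)*11^1*37^(  -  1 ) * 59^1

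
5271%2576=119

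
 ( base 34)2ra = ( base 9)4400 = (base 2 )110010101000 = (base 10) 3240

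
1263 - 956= 307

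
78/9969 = 26/3323 = 0.01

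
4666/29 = 160 + 26/29 = 160.90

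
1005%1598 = 1005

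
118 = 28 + 90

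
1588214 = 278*5713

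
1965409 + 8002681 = 9968090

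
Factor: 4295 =5^1*859^1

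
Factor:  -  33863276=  - 2^2*8465819^1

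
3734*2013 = 7516542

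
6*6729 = 40374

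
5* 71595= 357975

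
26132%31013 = 26132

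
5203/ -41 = -5203/41 = - 126.90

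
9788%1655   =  1513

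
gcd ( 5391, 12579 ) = 1797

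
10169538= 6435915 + 3733623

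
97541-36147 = 61394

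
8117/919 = 8  +  765/919 = 8.83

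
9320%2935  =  515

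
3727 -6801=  - 3074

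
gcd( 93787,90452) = 1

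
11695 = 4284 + 7411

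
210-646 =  - 436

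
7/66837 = 7/66837  =  0.00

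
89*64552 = 5745128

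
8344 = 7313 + 1031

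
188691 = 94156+94535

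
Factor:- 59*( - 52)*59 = 181012 = 2^2*13^1*59^2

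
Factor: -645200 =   -  2^4 * 5^2*1613^1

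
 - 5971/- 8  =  746+3/8  =  746.38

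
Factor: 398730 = 2^1*3^1 * 5^1*13291^1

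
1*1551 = 1551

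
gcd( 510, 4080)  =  510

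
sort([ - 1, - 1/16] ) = [ - 1,  -  1/16 ]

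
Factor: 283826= 2^1*191^1 * 743^1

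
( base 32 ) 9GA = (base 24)GLI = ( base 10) 9738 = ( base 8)23012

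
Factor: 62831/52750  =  2^( - 1)*5^( - 3)*83^1*211^( - 1)*757^1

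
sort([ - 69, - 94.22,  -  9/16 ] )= [ -94.22, - 69, - 9/16] 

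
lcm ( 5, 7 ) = 35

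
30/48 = 5/8 =0.62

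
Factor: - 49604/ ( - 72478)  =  24802/36239 =2^1 * 7^( - 1 ) * 31^( - 1 )*167^( - 1)* 12401^1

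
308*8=2464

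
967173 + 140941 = 1108114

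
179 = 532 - 353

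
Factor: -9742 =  - 2^1*4871^1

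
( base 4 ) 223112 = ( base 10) 2774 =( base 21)662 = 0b101011010110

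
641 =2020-1379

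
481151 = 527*913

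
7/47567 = 7/47567 = 0.00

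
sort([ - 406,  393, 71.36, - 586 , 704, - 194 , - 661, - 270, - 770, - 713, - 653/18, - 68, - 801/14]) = [ - 770,- 713, - 661,-586 , - 406, - 270, - 194, - 68, - 801/14,-653/18,71.36, 393, 704]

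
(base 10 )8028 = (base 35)6JD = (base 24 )DMC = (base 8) 17534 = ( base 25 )cl3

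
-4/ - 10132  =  1/2533 =0.00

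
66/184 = 33/92 = 0.36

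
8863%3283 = 2297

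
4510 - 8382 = - 3872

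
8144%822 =746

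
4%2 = 0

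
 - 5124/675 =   -  1708/225  =  - 7.59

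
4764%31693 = 4764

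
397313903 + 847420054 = 1244733957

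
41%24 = 17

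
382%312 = 70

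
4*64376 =257504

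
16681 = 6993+9688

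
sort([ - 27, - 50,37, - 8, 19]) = [  -  50, - 27, - 8,19,  37]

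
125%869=125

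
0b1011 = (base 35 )b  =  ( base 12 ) B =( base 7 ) 14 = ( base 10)11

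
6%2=0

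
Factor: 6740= 2^2 * 5^1*337^1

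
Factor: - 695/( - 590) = 2^( - 1 )*59^( - 1) * 139^1 = 139/118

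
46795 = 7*6685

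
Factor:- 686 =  - 2^1*7^3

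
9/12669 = 3/4223  =  0.00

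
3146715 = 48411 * 65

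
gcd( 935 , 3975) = 5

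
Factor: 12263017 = 13^1*587^1 *1607^1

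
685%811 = 685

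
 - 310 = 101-411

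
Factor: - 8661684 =-2^2*3^1*53^1*13619^1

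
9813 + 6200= 16013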